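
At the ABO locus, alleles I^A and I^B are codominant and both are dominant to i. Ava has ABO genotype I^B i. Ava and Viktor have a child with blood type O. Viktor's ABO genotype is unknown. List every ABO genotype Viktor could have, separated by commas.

For each candidate genotype of Viktor, check whether crossing it with I^B i can produce every observed child phenotype.
  I^A I^A → possible child types {A, AB} ✗
  I^A I^B → possible child types {A, B, AB} ✗
  I^A i → possible child types {O, A, B, AB} ✓
  I^B I^B → possible child types {B} ✗
  I^B i → possible child types {O, B} ✓
  i i → possible child types {O, B} ✓

I^A i, I^B i, i i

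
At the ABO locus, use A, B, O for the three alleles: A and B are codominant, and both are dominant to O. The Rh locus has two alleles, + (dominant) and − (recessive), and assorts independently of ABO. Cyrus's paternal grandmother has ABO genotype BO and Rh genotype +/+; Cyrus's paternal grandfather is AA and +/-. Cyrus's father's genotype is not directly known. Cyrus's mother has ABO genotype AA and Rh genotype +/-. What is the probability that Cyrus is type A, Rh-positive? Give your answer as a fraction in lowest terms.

Cyrus's father's ABO genotype from BO × AA: 1/2 AB, 1/2 AO.
Crossing each possibility with the mother AA and summing P(type A): 1/2·1/2 + 1/2·1 = 3/4.
Similarly for Rh via the father's Rh distribution: P(Rh+) = 7/8.
Independent loci: 3/4 × 7/8 = 21/32.

21/32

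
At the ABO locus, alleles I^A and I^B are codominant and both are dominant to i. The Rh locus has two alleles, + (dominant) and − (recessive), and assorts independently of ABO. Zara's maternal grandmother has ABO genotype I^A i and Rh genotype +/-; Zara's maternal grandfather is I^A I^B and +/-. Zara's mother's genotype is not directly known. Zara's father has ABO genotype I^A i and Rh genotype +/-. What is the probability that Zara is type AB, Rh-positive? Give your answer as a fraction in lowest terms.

Zara's mother's ABO genotype from I^A i × I^A I^B: 1/4 I^A I^A, 1/4 I^A I^B, 1/4 I^A i, 1/4 I^B i.
Crossing each possibility with the father I^A i and summing P(type AB): 1/4·0 + 1/4·1/4 + 1/4·0 + 1/4·1/4 = 1/8.
Similarly for Rh via the mother's Rh distribution: P(Rh+) = 3/4.
Independent loci: 1/8 × 3/4 = 3/32.

3/32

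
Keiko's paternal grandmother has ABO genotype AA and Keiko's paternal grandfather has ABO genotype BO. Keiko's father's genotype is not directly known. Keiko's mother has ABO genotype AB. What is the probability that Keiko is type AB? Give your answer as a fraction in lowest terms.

3/8

Keiko's father's ABO genotype from AA × BO: 1/2 AB, 1/2 AO.
Crossing each possibility with the mother AB and summing P(type AB): 1/2·1/2 + 1/2·1/4 = 3/8.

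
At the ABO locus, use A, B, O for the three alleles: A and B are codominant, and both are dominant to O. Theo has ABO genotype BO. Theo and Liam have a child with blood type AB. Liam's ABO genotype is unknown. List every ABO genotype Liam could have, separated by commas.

For each candidate genotype of Liam, check whether crossing it with BO can produce every observed child phenotype.
  AA → possible child types {A, AB} ✓
  AB → possible child types {A, B, AB} ✓
  AO → possible child types {O, A, B, AB} ✓
  BB → possible child types {B} ✗
  BO → possible child types {O, B} ✗
  OO → possible child types {O, B} ✗

AA, AB, AO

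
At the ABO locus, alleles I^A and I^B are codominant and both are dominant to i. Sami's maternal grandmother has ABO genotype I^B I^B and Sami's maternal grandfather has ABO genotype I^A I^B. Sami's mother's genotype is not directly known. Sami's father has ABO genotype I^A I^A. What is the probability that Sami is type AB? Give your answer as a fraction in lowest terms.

3/4

Sami's mother's ABO genotype from I^B I^B × I^A I^B: 1/2 I^A I^B, 1/2 I^B I^B.
Crossing each possibility with the father I^A I^A and summing P(type AB): 1/2·1/2 + 1/2·1 = 3/4.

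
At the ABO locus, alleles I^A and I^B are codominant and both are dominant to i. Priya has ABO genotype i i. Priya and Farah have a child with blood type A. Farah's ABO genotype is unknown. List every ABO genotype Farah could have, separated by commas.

I^A I^A, I^A I^B, I^A i

For each candidate genotype of Farah, check whether crossing it with i i can produce every observed child phenotype.
  I^A I^A → possible child types {A} ✓
  I^A I^B → possible child types {A, B} ✓
  I^A i → possible child types {O, A} ✓
  I^B I^B → possible child types {B} ✗
  I^B i → possible child types {O, B} ✗
  i i → possible child types {O} ✗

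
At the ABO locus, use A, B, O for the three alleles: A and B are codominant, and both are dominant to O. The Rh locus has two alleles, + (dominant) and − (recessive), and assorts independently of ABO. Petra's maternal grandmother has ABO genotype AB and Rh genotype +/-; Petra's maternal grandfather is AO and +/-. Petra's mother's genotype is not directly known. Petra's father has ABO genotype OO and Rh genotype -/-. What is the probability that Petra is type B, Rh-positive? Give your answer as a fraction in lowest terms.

1/8

Petra's mother's ABO genotype from AB × AO: 1/4 AA, 1/4 AB, 1/4 AO, 1/4 BO.
Crossing each possibility with the father OO and summing P(type B): 1/4·0 + 1/4·1/2 + 1/4·0 + 1/4·1/2 = 1/4.
Similarly for Rh via the mother's Rh distribution: P(Rh+) = 1/2.
Independent loci: 1/4 × 1/2 = 1/8.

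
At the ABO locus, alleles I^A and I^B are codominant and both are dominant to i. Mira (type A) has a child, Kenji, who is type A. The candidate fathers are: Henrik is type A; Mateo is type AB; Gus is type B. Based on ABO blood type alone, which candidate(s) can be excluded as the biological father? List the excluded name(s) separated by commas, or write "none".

none

A candidate is excluded only if no genotype consistent with his phenotype could produce a type A child with a type A mother.
Every candidate has at least one consistent genotype combination, so none can be excluded.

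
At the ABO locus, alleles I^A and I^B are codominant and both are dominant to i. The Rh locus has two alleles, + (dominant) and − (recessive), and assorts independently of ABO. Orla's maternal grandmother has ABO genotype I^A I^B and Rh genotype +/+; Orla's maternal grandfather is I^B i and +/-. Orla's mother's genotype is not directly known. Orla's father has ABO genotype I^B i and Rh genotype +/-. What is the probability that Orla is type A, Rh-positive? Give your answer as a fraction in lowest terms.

Orla's mother's ABO genotype from I^A I^B × I^B i: 1/4 I^A I^B, 1/4 I^A i, 1/4 I^B I^B, 1/4 I^B i.
Crossing each possibility with the father I^B i and summing P(type A): 1/4·1/4 + 1/4·1/4 + 1/4·0 + 1/4·0 = 1/8.
Similarly for Rh via the mother's Rh distribution: P(Rh+) = 7/8.
Independent loci: 1/8 × 7/8 = 7/64.

7/64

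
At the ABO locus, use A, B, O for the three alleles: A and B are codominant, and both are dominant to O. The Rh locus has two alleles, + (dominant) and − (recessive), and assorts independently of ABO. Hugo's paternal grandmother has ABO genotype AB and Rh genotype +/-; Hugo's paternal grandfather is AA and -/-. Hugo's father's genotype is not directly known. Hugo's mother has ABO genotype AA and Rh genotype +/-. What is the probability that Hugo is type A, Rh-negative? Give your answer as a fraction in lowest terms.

9/32

Hugo's father's ABO genotype from AB × AA: 1/2 AA, 1/2 AB.
Crossing each possibility with the mother AA and summing P(type A): 1/2·1 + 1/2·1/2 = 3/4.
Similarly for Rh via the father's Rh distribution: P(Rh-) = 3/8.
Independent loci: 3/4 × 3/8 = 9/32.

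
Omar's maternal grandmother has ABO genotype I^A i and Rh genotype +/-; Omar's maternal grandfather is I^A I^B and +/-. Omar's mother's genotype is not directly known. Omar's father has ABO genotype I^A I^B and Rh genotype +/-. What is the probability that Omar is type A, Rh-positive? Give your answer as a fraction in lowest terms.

Omar's mother's ABO genotype from I^A i × I^A I^B: 1/4 I^A I^A, 1/4 I^A I^B, 1/4 I^A i, 1/4 I^B i.
Crossing each possibility with the father I^A I^B and summing P(type A): 1/4·1/2 + 1/4·1/4 + 1/4·1/2 + 1/4·1/4 = 3/8.
Similarly for Rh via the mother's Rh distribution: P(Rh+) = 3/4.
Independent loci: 3/8 × 3/4 = 9/32.

9/32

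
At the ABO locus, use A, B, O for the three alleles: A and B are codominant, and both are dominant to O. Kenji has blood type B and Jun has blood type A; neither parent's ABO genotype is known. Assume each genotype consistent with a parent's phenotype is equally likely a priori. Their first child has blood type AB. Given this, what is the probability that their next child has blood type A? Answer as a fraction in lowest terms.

5/36

Possible genotypes: Kenji ∈ {BB, BO}; Jun ∈ {AA, AO}.
Weight each parental genotype pair by prior × P(type-AB child):
  BB × AA: posterior weight 4/9; P(next child type A) = 0.
  BB × AO: posterior weight 2/9; P(next child type A) = 0.
  BO × AA: posterior weight 2/9; P(next child type A) = 1/2.
  BO × AO: posterior weight 1/9; P(next child type A) = 1/4.
Weighted sum = 5/36.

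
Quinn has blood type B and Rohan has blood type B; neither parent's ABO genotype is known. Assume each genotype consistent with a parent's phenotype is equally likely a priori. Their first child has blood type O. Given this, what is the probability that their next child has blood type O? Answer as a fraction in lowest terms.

1/4

Possible genotypes: Quinn ∈ {I^B I^B, I^B i}; Rohan ∈ {I^B I^B, I^B i}.
Weight each parental genotype pair by prior × P(type-O child):
  I^B i × I^B i: posterior weight 1; P(next child type O) = 1/4.
Weighted sum = 1/4.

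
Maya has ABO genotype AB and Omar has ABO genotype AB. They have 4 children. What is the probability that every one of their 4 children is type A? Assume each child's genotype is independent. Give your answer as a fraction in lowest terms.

1/256

ABO cross AB × AB → 1/4 A, 1/4 B, 1/2 AB.
So P(type A) = 1/4 per child.
All 4 independent: (1/4)^4 = 1/256.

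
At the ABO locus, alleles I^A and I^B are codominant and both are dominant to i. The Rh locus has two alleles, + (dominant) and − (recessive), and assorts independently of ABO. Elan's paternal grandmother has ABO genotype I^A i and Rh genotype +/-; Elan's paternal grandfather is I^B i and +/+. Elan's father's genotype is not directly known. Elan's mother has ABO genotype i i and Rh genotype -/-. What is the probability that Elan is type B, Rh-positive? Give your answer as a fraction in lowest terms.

3/16

Elan's father's ABO genotype from I^A i × I^B i: 1/4 I^A I^B, 1/4 I^A i, 1/4 I^B i, 1/4 i i.
Crossing each possibility with the mother i i and summing P(type B): 1/4·1/2 + 1/4·0 + 1/4·1/2 + 1/4·0 = 1/4.
Similarly for Rh via the father's Rh distribution: P(Rh+) = 3/4.
Independent loci: 1/4 × 3/4 = 3/16.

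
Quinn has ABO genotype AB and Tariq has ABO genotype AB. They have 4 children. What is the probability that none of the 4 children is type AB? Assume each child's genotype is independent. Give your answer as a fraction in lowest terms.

ABO cross AB × AB → 1/4 A, 1/4 B, 1/2 AB.
So P(type AB) = 1/2 per child.
P(not type AB) = 1/2 for one child; (1/2)^4 = 1/16.

1/16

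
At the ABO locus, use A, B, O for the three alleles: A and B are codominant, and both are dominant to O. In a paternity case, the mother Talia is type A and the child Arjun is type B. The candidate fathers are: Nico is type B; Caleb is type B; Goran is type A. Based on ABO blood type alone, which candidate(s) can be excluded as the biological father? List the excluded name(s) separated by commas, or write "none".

Goran

A candidate is excluded only if no genotype consistent with his phenotype could produce a type B child with a type A mother.
Goran (type A): no genotype consistent with that phenotype can produce a type-B child with a type-A mother.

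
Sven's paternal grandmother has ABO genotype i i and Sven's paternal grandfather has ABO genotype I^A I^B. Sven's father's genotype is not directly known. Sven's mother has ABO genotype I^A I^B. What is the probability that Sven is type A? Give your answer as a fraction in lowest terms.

Sven's father's ABO genotype from i i × I^A I^B: 1/2 I^A i, 1/2 I^B i.
Crossing each possibility with the mother I^A I^B and summing P(type A): 1/2·1/2 + 1/2·1/4 = 3/8.

3/8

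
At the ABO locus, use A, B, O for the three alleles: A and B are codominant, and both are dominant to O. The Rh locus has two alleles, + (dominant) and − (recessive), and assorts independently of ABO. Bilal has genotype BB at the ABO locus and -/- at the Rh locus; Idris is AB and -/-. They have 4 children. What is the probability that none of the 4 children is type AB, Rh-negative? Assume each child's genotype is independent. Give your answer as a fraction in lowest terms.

1/16

ABO cross BB × AB → 1/2 B, 1/2 AB.
Rh cross -/- × -/- → 1 Rh-; so P(type AB, Rh-negative) = 1/2 × 1 = 1/2 per child.
P(not type AB, Rh-negative) = 1/2 for one child; (1/2)^4 = 1/16.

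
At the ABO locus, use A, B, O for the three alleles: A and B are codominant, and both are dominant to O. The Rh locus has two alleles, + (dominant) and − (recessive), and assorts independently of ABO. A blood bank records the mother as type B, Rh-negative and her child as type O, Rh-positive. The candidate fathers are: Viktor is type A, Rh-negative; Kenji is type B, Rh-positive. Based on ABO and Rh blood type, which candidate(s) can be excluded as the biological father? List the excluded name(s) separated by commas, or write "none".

Viktor

A candidate is excluded only if no genotype consistent with his phenotype could produce a type O, Rh-positive child with a type B, Rh-negative mother.
Viktor (type A, Rh-): no genotype consistent with that phenotype can produce a type-O Rh+ child with a type-B mother.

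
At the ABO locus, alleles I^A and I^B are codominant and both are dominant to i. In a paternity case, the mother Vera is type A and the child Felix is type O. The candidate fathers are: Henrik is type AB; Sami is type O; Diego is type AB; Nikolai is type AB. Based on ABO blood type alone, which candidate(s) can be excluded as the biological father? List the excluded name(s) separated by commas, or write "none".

Henrik, Diego, Nikolai

A candidate is excluded only if no genotype consistent with his phenotype could produce a type O child with a type A mother.
Henrik (type AB): no genotype consistent with that phenotype can produce a type-O child with a type-A mother.
Diego (type AB): no genotype consistent with that phenotype can produce a type-O child with a type-A mother.
Nikolai (type AB): no genotype consistent with that phenotype can produce a type-O child with a type-A mother.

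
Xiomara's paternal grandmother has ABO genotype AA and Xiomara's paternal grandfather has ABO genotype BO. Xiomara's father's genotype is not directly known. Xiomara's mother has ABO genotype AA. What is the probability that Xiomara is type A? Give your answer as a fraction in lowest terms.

Xiomara's father's ABO genotype from AA × BO: 1/2 AB, 1/2 AO.
Crossing each possibility with the mother AA and summing P(type A): 1/2·1/2 + 1/2·1 = 3/4.

3/4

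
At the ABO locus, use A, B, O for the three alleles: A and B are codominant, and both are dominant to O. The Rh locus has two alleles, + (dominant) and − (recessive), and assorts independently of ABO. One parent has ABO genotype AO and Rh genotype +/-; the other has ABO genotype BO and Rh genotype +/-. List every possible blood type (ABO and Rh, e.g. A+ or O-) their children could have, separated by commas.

O+, O-, A+, A-, B+, B-, AB+, AB-

Gametes from AO × BO give offspring ABO genotypes AB, AO, BO, OO, i.e. phenotypes O, A, B, AB.
Rh cross +/- × +/- → phenotypes Rh+, Rh-.
Combining independently: O+, O-, A+, A-, B+, B-, AB+, AB-.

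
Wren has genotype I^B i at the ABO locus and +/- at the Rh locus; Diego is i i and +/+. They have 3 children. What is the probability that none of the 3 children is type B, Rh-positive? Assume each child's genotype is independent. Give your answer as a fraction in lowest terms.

1/8

ABO cross I^B i × i i → 1/2 O, 1/2 B.
Rh cross +/- × +/+ → 1 Rh+; so P(type B, Rh-positive) = 1/2 × 1 = 1/2 per child.
P(not type B, Rh-positive) = 1/2 for one child; (1/2)^3 = 1/8.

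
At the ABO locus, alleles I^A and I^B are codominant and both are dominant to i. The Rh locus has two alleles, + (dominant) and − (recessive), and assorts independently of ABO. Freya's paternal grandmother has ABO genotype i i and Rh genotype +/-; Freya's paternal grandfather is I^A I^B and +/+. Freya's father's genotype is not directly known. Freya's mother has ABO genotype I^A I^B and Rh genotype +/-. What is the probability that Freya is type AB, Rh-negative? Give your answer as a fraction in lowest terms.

1/32

Freya's father's ABO genotype from i i × I^A I^B: 1/2 I^A i, 1/2 I^B i.
Crossing each possibility with the mother I^A I^B and summing P(type AB): 1/2·1/4 + 1/2·1/4 = 1/4.
Similarly for Rh via the father's Rh distribution: P(Rh-) = 1/8.
Independent loci: 1/4 × 1/8 = 1/32.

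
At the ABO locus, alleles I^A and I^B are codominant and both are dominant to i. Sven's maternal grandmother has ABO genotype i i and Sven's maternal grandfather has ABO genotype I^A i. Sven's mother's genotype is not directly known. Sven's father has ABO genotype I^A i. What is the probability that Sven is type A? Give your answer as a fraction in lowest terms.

Sven's mother's ABO genotype from i i × I^A i: 1/2 I^A i, 1/2 i i.
Crossing each possibility with the father I^A i and summing P(type A): 1/2·3/4 + 1/2·1/2 = 5/8.

5/8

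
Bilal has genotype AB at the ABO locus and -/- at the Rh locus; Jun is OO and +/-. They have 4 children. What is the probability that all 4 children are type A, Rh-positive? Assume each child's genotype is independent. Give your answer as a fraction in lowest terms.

1/256

ABO cross AB × OO → 1/2 A, 1/2 B.
Rh cross -/- × +/- → 1/2 Rh+, 1/2 Rh-; so P(type A, Rh-positive) = 1/2 × 1/2 = 1/4 per child.
All 4 independent: (1/4)^4 = 1/256.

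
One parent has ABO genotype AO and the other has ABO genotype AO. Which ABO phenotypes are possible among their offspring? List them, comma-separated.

Gametes from AO × AO give offspring ABO genotypes AA, AO, OO, i.e. phenotypes O, A.

O, A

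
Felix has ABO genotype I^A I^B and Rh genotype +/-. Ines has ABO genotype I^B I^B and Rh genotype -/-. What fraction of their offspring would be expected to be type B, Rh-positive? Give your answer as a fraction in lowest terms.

1/4

ABO cross I^A I^B × I^B I^B → offspring phenotypes: 1/2 B, 1/2 AB.
Rh cross +/- × -/- → 1/2 Rh+, 1/2 Rh-.
Independent loci: P(type B, Rh-positive) = 1/2 × 1/2 = 1/4.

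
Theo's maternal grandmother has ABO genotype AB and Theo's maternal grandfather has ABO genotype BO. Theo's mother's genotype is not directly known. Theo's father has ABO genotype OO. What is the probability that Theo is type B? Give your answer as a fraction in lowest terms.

1/2

Theo's mother's ABO genotype from AB × BO: 1/4 AB, 1/4 AO, 1/4 BB, 1/4 BO.
Crossing each possibility with the father OO and summing P(type B): 1/4·1/2 + 1/4·0 + 1/4·1 + 1/4·1/2 = 1/2.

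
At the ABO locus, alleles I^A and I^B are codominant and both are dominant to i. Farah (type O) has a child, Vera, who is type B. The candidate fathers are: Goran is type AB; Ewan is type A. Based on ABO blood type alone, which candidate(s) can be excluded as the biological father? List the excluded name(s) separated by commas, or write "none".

A candidate is excluded only if no genotype consistent with his phenotype could produce a type B child with a type O mother.
Ewan (type A): no genotype consistent with that phenotype can produce a type-B child with a type-O mother.

Ewan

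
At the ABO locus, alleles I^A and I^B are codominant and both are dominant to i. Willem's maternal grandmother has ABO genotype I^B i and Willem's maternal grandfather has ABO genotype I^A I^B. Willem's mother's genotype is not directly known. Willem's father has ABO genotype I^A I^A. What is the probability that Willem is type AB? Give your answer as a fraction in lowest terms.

Willem's mother's ABO genotype from I^B i × I^A I^B: 1/4 I^A I^B, 1/4 I^A i, 1/4 I^B I^B, 1/4 I^B i.
Crossing each possibility with the father I^A I^A and summing P(type AB): 1/4·1/2 + 1/4·0 + 1/4·1 + 1/4·1/2 = 1/2.

1/2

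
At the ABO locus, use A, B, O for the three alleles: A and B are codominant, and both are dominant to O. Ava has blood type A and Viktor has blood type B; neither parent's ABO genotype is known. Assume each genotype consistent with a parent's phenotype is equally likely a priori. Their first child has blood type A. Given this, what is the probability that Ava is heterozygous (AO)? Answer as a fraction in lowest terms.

Possible genotypes: Ava ∈ {AA, AO}; Viktor ∈ {BB, BO}.
Weight each parental genotype pair by prior × P(type-A child):
  AA × BO: posterior weight 2/3.
  AO × BO: posterior weight 1/3.
Sum the posterior weight over pairs where Ava is AO: 1/3.

1/3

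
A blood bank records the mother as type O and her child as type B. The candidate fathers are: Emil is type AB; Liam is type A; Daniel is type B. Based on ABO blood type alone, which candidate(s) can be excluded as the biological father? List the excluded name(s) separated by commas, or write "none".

Liam

A candidate is excluded only if no genotype consistent with his phenotype could produce a type B child with a type O mother.
Liam (type A): no genotype consistent with that phenotype can produce a type-B child with a type-O mother.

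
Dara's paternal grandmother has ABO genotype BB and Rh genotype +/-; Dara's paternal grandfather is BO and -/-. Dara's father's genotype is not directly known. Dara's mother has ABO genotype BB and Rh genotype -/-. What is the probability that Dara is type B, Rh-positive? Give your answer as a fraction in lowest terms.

Dara's father's ABO genotype from BB × BO: 1/2 BB, 1/2 BO.
Crossing each possibility with the mother BB and summing P(type B): 1/2·1 + 1/2·1 = 1.
Similarly for Rh via the father's Rh distribution: P(Rh+) = 1/4.
Independent loci: 1 × 1/4 = 1/4.

1/4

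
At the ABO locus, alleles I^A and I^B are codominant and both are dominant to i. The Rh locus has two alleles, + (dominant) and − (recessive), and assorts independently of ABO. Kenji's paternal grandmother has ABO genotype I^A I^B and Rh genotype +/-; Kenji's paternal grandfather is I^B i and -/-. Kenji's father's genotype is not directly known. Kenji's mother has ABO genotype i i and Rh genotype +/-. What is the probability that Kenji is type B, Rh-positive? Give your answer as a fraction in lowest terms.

5/16

Kenji's father's ABO genotype from I^A I^B × I^B i: 1/4 I^A I^B, 1/4 I^A i, 1/4 I^B I^B, 1/4 I^B i.
Crossing each possibility with the mother i i and summing P(type B): 1/4·1/2 + 1/4·0 + 1/4·1 + 1/4·1/2 = 1/2.
Similarly for Rh via the father's Rh distribution: P(Rh+) = 5/8.
Independent loci: 1/2 × 5/8 = 5/16.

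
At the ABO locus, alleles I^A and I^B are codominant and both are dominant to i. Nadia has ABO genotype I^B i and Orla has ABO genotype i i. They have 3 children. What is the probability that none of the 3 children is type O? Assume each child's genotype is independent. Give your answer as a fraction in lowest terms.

1/8

ABO cross I^B i × i i → 1/2 O, 1/2 B.
So P(type O) = 1/2 per child.
P(not type O) = 1/2 for one child; (1/2)^3 = 1/8.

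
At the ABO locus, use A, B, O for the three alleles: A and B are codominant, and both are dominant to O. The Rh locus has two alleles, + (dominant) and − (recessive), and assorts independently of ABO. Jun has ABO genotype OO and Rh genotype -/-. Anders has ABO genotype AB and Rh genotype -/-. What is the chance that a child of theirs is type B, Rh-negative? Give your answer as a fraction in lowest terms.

1/2

ABO cross OO × AB → offspring phenotypes: 1/2 A, 1/2 B.
Rh cross -/- × -/- → 1 Rh-.
Independent loci: P(type B, Rh-negative) = 1/2 × 1 = 1/2.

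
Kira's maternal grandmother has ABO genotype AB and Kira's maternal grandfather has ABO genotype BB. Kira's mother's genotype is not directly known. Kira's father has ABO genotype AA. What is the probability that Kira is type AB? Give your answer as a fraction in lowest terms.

Kira's mother's ABO genotype from AB × BB: 1/2 AB, 1/2 BB.
Crossing each possibility with the father AA and summing P(type AB): 1/2·1/2 + 1/2·1 = 3/4.

3/4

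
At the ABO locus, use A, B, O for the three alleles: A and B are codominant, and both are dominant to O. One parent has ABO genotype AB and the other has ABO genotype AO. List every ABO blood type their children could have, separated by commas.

A, B, AB

Gametes from AB × AO give offspring ABO genotypes AA, AB, AO, BO, i.e. phenotypes A, B, AB.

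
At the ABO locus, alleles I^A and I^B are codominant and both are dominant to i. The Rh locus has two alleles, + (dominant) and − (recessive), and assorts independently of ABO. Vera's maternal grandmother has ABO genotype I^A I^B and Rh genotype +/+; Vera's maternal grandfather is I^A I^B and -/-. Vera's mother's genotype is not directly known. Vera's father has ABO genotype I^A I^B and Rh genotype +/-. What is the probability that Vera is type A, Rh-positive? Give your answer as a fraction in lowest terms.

3/16

Vera's mother's ABO genotype from I^A I^B × I^A I^B: 1/4 I^A I^A, 1/2 I^A I^B, 1/4 I^B I^B.
Crossing each possibility with the father I^A I^B and summing P(type A): 1/4·1/2 + 1/2·1/4 + 1/4·0 = 1/4.
Similarly for Rh via the mother's Rh distribution: P(Rh+) = 3/4.
Independent loci: 1/4 × 3/4 = 3/16.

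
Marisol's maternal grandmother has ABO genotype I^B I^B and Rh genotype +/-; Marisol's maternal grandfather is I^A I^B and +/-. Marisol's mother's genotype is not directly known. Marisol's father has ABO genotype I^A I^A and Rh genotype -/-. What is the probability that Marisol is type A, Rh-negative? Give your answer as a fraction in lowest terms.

1/8

Marisol's mother's ABO genotype from I^B I^B × I^A I^B: 1/2 I^A I^B, 1/2 I^B I^B.
Crossing each possibility with the father I^A I^A and summing P(type A): 1/2·1/2 + 1/2·0 = 1/4.
Similarly for Rh via the mother's Rh distribution: P(Rh-) = 1/2.
Independent loci: 1/4 × 1/2 = 1/8.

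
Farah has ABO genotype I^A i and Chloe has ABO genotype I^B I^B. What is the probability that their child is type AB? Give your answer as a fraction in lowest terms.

1/2

ABO cross I^A i × I^B I^B → offspring phenotypes: 1/2 B, 1/2 AB.
So P(type AB) = 1/2.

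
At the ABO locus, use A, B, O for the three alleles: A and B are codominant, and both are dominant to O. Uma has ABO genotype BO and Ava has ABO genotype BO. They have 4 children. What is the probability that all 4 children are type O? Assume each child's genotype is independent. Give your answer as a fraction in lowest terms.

1/256

ABO cross BO × BO → 1/4 O, 3/4 B.
So P(type O) = 1/4 per child.
All 4 independent: (1/4)^4 = 1/256.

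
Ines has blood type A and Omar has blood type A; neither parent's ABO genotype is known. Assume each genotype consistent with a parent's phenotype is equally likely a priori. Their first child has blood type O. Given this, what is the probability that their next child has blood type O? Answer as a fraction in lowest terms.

1/4

Possible genotypes: Ines ∈ {I^A I^A, I^A i}; Omar ∈ {I^A I^A, I^A i}.
Weight each parental genotype pair by prior × P(type-O child):
  I^A i × I^A i: posterior weight 1; P(next child type O) = 1/4.
Weighted sum = 1/4.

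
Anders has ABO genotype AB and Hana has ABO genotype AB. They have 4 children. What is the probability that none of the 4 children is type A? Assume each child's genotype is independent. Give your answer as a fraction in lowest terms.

ABO cross AB × AB → 1/4 A, 1/4 B, 1/2 AB.
So P(type A) = 1/4 per child.
P(not type A) = 3/4 for one child; (3/4)^4 = 81/256.

81/256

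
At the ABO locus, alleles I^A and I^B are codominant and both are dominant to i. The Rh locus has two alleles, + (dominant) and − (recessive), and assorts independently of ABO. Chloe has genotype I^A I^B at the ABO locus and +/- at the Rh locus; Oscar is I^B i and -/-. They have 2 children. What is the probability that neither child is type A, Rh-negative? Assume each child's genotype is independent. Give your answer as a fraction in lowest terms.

ABO cross I^A I^B × I^B i → 1/4 A, 1/2 B, 1/4 AB.
Rh cross +/- × -/- → 1/2 Rh+, 1/2 Rh-; so P(type A, Rh-negative) = 1/4 × 1/2 = 1/8 per child.
P(not type A, Rh-negative) = 7/8 for one child; (7/8)^2 = 49/64.

49/64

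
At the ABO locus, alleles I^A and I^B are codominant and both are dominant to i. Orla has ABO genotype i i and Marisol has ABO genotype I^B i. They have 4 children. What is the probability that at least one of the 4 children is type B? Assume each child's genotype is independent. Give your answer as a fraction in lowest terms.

ABO cross i i × I^B i → 1/2 O, 1/2 B.
So P(type B) = 1/2 per child.
P(none) = (1/2)^4 = 1/16; P(at least one) = 1 − 1/16 = 15/16.

15/16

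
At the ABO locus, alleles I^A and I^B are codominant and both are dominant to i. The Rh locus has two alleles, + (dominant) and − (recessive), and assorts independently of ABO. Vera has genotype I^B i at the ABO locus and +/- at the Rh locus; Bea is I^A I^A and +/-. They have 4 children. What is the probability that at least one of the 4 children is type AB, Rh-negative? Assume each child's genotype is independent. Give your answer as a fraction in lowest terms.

ABO cross I^B i × I^A I^A → 1/2 A, 1/2 AB.
Rh cross +/- × +/- → 3/4 Rh+, 1/4 Rh-; so P(type AB, Rh-negative) = 1/2 × 1/4 = 1/8 per child.
P(none) = (7/8)^4 = 2401/4096; P(at least one) = 1 − 2401/4096 = 1695/4096.

1695/4096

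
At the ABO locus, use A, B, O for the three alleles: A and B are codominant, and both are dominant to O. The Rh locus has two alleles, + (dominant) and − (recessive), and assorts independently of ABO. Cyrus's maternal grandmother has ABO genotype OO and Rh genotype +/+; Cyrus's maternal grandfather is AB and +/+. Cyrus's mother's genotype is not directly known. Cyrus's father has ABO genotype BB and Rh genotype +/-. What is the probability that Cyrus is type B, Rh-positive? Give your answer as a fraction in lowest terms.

3/4

Cyrus's mother's ABO genotype from OO × AB: 1/2 AO, 1/2 BO.
Crossing each possibility with the father BB and summing P(type B): 1/2·1/2 + 1/2·1 = 3/4.
Similarly for Rh via the mother's Rh distribution: P(Rh+) = 1.
Independent loci: 3/4 × 1 = 3/4.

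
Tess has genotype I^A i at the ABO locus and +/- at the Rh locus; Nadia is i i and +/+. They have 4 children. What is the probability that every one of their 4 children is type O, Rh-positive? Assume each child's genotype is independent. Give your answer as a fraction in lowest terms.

1/16

ABO cross I^A i × i i → 1/2 O, 1/2 A.
Rh cross +/- × +/+ → 1 Rh+; so P(type O, Rh-positive) = 1/2 × 1 = 1/2 per child.
All 4 independent: (1/2)^4 = 1/16.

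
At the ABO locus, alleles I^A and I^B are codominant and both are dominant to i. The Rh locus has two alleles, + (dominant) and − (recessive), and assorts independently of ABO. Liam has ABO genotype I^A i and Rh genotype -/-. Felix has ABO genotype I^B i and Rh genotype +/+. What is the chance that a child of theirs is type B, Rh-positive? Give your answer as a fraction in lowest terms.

ABO cross I^A i × I^B i → offspring phenotypes: 1/4 O, 1/4 A, 1/4 B, 1/4 AB.
Rh cross -/- × +/+ → 1 Rh+.
Independent loci: P(type B, Rh-positive) = 1/4 × 1 = 1/4.

1/4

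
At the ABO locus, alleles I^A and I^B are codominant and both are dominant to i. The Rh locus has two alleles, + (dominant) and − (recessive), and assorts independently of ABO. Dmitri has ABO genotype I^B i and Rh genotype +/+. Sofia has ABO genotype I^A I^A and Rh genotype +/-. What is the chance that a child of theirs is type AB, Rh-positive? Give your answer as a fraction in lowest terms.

1/2

ABO cross I^B i × I^A I^A → offspring phenotypes: 1/2 A, 1/2 AB.
Rh cross +/+ × +/- → 1 Rh+.
Independent loci: P(type AB, Rh-positive) = 1/2 × 1 = 1/2.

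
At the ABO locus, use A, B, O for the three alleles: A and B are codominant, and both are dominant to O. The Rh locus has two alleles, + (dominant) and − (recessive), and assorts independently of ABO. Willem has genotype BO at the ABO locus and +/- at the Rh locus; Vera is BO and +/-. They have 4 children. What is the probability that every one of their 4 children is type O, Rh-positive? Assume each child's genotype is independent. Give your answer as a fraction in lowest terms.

81/65536

ABO cross BO × BO → 1/4 O, 3/4 B.
Rh cross +/- × +/- → 3/4 Rh+, 1/4 Rh-; so P(type O, Rh-positive) = 1/4 × 3/4 = 3/16 per child.
All 4 independent: (3/16)^4 = 81/65536.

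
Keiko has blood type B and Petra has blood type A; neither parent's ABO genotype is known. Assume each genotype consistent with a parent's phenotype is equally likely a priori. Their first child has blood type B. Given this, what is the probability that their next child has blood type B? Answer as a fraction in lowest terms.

Possible genotypes: Keiko ∈ {BB, BO}; Petra ∈ {AA, AO}.
Weight each parental genotype pair by prior × P(type-B child):
  BB × AO: posterior weight 2/3; P(next child type B) = 1/2.
  BO × AO: posterior weight 1/3; P(next child type B) = 1/4.
Weighted sum = 5/12.

5/12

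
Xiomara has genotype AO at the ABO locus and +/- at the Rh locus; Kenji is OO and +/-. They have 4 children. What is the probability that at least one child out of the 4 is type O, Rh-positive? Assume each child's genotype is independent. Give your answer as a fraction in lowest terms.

ABO cross AO × OO → 1/2 O, 1/2 A.
Rh cross +/- × +/- → 3/4 Rh+, 1/4 Rh-; so P(type O, Rh-positive) = 1/2 × 3/4 = 3/8 per child.
P(none) = (5/8)^4 = 625/4096; P(at least one) = 1 − 625/4096 = 3471/4096.

3471/4096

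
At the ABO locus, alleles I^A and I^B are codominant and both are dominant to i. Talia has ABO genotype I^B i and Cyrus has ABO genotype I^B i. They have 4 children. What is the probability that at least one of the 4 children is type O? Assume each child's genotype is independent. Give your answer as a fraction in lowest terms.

ABO cross I^B i × I^B i → 1/4 O, 3/4 B.
So P(type O) = 1/4 per child.
P(none) = (3/4)^4 = 81/256; P(at least one) = 1 − 81/256 = 175/256.

175/256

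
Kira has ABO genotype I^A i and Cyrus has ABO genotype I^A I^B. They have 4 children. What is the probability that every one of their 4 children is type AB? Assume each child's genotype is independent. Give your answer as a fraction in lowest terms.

ABO cross I^A i × I^A I^B → 1/2 A, 1/4 B, 1/4 AB.
So P(type AB) = 1/4 per child.
All 4 independent: (1/4)^4 = 1/256.

1/256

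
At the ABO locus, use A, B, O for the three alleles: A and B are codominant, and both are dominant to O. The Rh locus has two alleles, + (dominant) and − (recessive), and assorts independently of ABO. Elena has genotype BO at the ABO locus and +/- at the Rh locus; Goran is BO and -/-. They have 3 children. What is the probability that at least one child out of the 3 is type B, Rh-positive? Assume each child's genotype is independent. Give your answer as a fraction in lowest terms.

ABO cross BO × BO → 1/4 O, 3/4 B.
Rh cross +/- × -/- → 1/2 Rh+, 1/2 Rh-; so P(type B, Rh-positive) = 3/4 × 1/2 = 3/8 per child.
P(none) = (5/8)^3 = 125/512; P(at least one) = 1 − 125/512 = 387/512.

387/512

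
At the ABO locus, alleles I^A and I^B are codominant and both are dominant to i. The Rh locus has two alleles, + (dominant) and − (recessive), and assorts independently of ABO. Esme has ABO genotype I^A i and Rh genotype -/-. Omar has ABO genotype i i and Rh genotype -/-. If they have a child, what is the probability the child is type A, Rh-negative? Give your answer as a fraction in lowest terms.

1/2

ABO cross I^A i × i i → offspring phenotypes: 1/2 O, 1/2 A.
Rh cross -/- × -/- → 1 Rh-.
Independent loci: P(type A, Rh-negative) = 1/2 × 1 = 1/2.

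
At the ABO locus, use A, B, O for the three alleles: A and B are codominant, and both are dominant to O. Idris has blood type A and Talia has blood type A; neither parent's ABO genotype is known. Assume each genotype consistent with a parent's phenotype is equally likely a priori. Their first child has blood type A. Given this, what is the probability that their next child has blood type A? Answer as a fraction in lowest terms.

19/20

Possible genotypes: Idris ∈ {AA, AO}; Talia ∈ {AA, AO}.
Weight each parental genotype pair by prior × P(type-A child):
  AA × AA: posterior weight 4/15; P(next child type A) = 1.
  AA × AO: posterior weight 4/15; P(next child type A) = 1.
  AO × AA: posterior weight 4/15; P(next child type A) = 1.
  AO × AO: posterior weight 1/5; P(next child type A) = 3/4.
Weighted sum = 19/20.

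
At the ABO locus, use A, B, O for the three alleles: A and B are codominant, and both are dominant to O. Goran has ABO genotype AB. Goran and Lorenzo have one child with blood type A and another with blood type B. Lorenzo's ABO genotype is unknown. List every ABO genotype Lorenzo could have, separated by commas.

For each candidate genotype of Lorenzo, check whether crossing it with AB can produce every observed child phenotype.
  AA → possible child types {A, AB} ✗
  AB → possible child types {A, B, AB} ✓
  AO → possible child types {A, B, AB} ✓
  BB → possible child types {B, AB} ✗
  BO → possible child types {A, B, AB} ✓
  OO → possible child types {A, B} ✓

AB, AO, BO, OO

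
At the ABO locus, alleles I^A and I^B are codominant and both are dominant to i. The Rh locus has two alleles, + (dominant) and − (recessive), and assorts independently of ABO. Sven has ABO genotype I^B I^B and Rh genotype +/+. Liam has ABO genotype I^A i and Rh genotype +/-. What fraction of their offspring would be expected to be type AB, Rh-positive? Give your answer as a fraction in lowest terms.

1/2

ABO cross I^B I^B × I^A i → offspring phenotypes: 1/2 B, 1/2 AB.
Rh cross +/+ × +/- → 1 Rh+.
Independent loci: P(type AB, Rh-positive) = 1/2 × 1 = 1/2.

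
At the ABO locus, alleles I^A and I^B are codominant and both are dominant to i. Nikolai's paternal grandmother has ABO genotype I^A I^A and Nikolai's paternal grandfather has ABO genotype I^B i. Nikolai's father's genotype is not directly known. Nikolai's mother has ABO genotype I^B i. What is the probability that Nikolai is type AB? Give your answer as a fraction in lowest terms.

1/4

Nikolai's father's ABO genotype from I^A I^A × I^B i: 1/2 I^A I^B, 1/2 I^A i.
Crossing each possibility with the mother I^B i and summing P(type AB): 1/2·1/4 + 1/2·1/4 = 1/4.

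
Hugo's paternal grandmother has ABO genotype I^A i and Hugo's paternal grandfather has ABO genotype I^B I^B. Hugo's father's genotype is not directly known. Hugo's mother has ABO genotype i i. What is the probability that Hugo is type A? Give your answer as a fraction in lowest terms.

Hugo's father's ABO genotype from I^A i × I^B I^B: 1/2 I^A I^B, 1/2 I^B i.
Crossing each possibility with the mother i i and summing P(type A): 1/2·1/2 + 1/2·0 = 1/4.

1/4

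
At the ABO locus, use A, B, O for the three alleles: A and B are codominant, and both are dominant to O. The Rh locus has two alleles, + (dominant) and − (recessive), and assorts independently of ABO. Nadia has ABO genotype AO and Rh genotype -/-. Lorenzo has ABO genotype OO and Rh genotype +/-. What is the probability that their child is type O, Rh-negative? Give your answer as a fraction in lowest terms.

ABO cross AO × OO → offspring phenotypes: 1/2 O, 1/2 A.
Rh cross -/- × +/- → 1/2 Rh+, 1/2 Rh-.
Independent loci: P(type O, Rh-negative) = 1/2 × 1/2 = 1/4.

1/4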